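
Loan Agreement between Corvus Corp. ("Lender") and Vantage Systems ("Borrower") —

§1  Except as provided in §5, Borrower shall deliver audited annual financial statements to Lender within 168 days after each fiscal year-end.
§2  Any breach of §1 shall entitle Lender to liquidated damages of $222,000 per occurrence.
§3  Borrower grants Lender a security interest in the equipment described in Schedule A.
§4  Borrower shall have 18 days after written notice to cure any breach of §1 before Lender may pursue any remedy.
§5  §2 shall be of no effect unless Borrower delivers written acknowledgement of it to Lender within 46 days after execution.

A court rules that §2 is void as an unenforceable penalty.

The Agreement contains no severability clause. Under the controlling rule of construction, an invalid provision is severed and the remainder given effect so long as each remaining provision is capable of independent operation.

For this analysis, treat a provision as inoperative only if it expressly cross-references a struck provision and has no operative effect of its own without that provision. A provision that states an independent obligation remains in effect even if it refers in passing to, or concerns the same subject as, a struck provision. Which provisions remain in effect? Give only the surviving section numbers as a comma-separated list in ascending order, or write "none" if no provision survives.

1, 3, 4

§2 is struck. §5 has no operative effect of its own apart from §2 and is therefore inoperative. §1 mentions §5 but its own obligation stands independently of §5, so §1 is not affected. Under the stated default rule, only provisions that cannot operate independently fall away; the rest are enforced. That leaves §1, §3, and §4 in effect.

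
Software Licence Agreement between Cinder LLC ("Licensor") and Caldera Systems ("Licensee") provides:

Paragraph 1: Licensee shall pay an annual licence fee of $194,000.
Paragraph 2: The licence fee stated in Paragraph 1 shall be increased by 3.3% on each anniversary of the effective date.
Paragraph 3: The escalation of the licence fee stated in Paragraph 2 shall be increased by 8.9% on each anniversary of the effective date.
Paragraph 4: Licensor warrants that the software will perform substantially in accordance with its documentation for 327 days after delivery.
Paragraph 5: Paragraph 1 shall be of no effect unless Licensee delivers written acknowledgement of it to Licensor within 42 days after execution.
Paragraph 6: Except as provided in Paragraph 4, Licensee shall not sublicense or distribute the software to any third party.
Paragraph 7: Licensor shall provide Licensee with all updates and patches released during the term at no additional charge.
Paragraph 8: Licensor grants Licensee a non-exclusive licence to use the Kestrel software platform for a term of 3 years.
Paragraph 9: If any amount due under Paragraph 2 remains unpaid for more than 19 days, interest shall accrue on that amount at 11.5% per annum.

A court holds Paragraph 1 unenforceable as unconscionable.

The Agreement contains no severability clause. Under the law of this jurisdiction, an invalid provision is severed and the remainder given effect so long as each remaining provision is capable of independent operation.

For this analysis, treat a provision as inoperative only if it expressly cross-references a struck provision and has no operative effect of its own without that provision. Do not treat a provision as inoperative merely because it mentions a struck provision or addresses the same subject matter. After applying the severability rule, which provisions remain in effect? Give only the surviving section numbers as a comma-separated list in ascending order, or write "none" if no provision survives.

Paragraph 1 is struck. The whole of Paragraph 2 is the escalation of the licence fee, defined by reference to Paragraph 1, so Paragraph 2 cannot stand once Paragraph 1 is removed. Paragraph 5 has no operative effect of its own apart from Paragraph 1 and is therefore inoperative. Paragraph 3 does nothing except set the escalation of the escalation of the licence fee by reference to Paragraph 2; with Paragraph 2 gone it has no independent effect and is inoperative. Paragraph 9 operates only by reference to Paragraph 2, so it falls with Paragraph 2. Under the stated default rule, only provisions that cannot operate independently fall away; the rest are enforced. That leaves Paragraph 4, Paragraph 6, Paragraph 7, and Paragraph 8 in effect.

4, 6, 7, 8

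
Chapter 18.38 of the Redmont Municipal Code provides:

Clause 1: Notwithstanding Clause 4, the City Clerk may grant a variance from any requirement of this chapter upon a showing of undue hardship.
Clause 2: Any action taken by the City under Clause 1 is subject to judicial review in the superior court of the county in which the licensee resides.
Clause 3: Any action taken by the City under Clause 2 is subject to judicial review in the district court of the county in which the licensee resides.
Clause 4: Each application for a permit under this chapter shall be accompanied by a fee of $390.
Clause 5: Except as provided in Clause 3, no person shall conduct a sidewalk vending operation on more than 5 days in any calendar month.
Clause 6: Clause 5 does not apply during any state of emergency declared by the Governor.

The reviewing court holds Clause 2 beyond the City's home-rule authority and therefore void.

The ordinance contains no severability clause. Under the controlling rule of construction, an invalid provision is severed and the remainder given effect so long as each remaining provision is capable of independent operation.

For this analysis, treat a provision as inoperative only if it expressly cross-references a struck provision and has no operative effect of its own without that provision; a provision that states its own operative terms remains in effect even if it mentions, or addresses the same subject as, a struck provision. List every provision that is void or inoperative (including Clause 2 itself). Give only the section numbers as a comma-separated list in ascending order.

Clause 2 is struck. The only function of Clause 3 is the judicial-review right for Clause 2, so it cannot stand once Clause 2 is removed. Although Clause 5 refers to Clause 3, its operative terms do not depend on Clause 3, so it remains in effect. Under the stated default rule, only provisions that cannot operate independently fall away; the rest are enforced. The provisions still in force are Clause 1, Clause 4, Clause 5, and Clause 6.

2, 3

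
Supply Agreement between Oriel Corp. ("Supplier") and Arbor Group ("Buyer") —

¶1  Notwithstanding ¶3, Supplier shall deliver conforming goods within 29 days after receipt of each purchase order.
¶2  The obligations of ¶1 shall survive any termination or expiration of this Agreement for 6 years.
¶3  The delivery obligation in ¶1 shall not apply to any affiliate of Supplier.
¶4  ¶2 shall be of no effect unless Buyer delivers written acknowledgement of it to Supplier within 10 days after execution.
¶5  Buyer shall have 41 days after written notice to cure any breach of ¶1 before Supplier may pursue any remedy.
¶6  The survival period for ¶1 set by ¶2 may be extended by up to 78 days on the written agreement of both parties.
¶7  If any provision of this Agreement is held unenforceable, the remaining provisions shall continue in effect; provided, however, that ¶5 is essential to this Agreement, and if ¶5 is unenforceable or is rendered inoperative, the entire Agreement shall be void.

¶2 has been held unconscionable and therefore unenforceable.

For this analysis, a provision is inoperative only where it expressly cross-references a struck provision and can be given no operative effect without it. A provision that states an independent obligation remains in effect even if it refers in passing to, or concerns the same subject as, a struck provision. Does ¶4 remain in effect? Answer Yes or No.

¶2 is struck. ¶4 operates only by reference to ¶2, so it falls with ¶2. The whole of ¶6 is the extension of the survival period for ¶1, defined by reference to ¶2, so ¶6 cannot stand once ¶2 is removed. ¶7 makes ¶5 an essential term, but ¶5 is unaffected, so the severability proviso in ¶7 preserves the remaining provisions. ¶1, ¶3, ¶5, and ¶7 remain in effect. ¶4 is among the inoperative provisions, so the answer is no.

No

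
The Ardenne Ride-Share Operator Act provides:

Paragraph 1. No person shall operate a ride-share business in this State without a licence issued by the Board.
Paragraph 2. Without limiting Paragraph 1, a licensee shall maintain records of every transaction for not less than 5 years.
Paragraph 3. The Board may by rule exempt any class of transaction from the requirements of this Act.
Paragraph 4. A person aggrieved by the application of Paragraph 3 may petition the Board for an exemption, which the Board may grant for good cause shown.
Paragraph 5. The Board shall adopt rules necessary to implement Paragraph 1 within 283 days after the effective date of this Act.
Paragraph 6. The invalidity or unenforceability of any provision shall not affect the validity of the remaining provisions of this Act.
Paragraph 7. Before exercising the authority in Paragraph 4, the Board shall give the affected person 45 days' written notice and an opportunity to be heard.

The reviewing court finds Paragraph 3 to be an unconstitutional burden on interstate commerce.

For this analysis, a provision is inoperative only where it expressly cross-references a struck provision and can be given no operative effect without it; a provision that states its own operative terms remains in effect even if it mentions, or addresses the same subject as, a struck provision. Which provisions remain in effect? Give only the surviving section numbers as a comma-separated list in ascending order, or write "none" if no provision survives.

1, 2, 5, 6

Paragraph 3 is struck. The only function of Paragraph 4 is the exemption procedure for Paragraph 3, so it cannot stand once Paragraph 3 is removed. Paragraph 7 operates only by reference to Paragraph 4, so it falls with Paragraph 4. Under the severability clause in Paragraph 6, the remaining provisions continue in force. Paragraph 1, Paragraph 2, Paragraph 5, and Paragraph 6 remain in effect.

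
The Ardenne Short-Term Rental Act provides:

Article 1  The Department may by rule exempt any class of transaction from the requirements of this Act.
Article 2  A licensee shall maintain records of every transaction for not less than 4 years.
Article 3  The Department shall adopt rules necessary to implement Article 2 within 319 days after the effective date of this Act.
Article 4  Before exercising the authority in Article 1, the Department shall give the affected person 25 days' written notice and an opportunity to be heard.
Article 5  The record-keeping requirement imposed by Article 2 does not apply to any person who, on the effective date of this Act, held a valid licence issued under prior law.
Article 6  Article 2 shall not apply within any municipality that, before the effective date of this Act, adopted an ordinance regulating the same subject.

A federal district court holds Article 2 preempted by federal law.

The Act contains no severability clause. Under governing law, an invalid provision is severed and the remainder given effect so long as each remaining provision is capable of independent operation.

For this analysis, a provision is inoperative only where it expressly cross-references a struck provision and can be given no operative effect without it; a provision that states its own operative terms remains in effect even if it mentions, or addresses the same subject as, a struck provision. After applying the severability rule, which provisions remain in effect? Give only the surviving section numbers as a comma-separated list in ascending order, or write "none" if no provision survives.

Article 2 is struck. Article 3 operates only by reference to Article 2, so it falls with Article 2. Article 5 operates only by reference to Article 2, so it falls with Article 2. The only function of Article 6 is the local-preemption carve-out from Article 2, so it cannot stand once Article 2 is removed. With no severability clause, the stated default rule severs what cannot stand and enforces each remaining provision that can operate on its own. The provisions still in force are Article 1 and Article 4.

1, 4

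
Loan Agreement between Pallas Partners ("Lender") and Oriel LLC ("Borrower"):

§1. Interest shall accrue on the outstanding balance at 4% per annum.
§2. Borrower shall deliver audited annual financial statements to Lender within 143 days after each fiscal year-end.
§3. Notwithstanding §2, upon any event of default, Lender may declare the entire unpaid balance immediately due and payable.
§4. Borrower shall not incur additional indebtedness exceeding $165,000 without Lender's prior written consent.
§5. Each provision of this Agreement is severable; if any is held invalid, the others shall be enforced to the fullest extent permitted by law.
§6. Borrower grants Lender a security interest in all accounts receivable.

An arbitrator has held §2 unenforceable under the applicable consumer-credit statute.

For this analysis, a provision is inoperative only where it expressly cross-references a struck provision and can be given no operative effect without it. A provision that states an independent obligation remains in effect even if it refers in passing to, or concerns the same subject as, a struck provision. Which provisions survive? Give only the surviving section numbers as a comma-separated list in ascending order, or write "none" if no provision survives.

§2 is struck. §3 mentions §2 but its own obligation stands independently of §2, so §3 is not affected. No other provision's operative terms depend on §2. Under the severability clause in §5, the remaining provisions continue in force. The provisions still in force are §1, §3, §4, §5, and §6.

1, 3, 4, 5, 6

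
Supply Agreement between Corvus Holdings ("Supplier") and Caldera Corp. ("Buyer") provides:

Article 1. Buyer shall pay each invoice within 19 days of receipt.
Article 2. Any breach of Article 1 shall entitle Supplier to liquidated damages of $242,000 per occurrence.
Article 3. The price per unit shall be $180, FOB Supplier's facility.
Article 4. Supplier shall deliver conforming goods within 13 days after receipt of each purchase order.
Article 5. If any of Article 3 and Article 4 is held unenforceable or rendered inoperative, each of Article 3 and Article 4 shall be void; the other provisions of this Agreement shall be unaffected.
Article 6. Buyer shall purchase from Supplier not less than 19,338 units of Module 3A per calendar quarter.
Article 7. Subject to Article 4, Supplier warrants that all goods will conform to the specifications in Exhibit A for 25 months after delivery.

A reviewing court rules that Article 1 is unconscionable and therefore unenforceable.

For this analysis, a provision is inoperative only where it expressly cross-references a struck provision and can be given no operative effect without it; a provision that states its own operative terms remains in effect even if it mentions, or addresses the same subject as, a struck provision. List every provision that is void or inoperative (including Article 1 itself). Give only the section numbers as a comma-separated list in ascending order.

1, 2

Article 1 is struck. The whole of Article 2 is the liquidated-damages amount, defined by reference to Article 1, so Article 2 cannot stand once Article 1 is removed. Article 5 ties Article 3 and Article 4 together, but none of those is affected here; the remaining provisions continue in force under Article 5. That leaves Article 3, Article 4, Article 5, Article 6, and Article 7 in effect.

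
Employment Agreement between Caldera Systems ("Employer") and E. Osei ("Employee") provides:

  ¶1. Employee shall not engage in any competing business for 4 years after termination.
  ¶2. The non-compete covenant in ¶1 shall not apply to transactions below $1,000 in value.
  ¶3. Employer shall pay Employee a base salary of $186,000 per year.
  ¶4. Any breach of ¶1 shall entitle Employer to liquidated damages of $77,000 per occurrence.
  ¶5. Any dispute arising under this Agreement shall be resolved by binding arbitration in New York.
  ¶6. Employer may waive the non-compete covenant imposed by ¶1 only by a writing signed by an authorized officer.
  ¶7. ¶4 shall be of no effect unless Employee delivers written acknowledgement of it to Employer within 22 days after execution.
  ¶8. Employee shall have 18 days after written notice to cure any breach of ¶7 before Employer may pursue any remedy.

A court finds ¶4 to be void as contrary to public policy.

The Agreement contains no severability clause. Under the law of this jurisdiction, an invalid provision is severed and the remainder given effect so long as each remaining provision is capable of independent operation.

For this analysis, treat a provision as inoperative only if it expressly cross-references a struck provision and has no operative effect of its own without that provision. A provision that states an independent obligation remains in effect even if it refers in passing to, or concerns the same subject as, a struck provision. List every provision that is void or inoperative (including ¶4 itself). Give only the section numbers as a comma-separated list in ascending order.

¶4 is struck. ¶7 operates only by reference to ¶4, so it falls with ¶4. ¶8 operates only by reference to ¶7, so it falls with ¶7. Under the stated default rule, only provisions that cannot operate independently fall away; the rest are enforced. That leaves ¶1, ¶2, ¶3, ¶5, and ¶6 in effect.

4, 7, 8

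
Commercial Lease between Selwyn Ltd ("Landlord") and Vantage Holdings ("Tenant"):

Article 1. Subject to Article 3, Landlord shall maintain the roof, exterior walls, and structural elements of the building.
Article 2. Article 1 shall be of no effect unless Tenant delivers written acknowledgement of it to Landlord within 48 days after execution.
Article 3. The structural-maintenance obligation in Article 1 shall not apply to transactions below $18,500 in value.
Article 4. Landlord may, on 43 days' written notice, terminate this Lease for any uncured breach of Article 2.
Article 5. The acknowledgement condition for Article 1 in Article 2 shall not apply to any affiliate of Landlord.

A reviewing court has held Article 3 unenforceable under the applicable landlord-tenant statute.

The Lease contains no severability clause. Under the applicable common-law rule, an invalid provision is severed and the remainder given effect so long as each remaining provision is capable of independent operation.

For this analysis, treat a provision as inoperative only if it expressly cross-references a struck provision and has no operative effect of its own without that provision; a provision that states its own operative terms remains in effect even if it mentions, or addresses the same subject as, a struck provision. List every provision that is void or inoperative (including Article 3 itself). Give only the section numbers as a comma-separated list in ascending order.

3

Article 3 is struck. Article 1 mentions Article 3 but its own obligation stands independently of Article 3, so Article 1 is not affected. Nothing else in the Lease is defined by reference to Article 3. Under the stated default rule, only provisions that cannot operate independently fall away; the rest are enforced. Article 1, Article 2, Article 4, and Article 5 remain in effect.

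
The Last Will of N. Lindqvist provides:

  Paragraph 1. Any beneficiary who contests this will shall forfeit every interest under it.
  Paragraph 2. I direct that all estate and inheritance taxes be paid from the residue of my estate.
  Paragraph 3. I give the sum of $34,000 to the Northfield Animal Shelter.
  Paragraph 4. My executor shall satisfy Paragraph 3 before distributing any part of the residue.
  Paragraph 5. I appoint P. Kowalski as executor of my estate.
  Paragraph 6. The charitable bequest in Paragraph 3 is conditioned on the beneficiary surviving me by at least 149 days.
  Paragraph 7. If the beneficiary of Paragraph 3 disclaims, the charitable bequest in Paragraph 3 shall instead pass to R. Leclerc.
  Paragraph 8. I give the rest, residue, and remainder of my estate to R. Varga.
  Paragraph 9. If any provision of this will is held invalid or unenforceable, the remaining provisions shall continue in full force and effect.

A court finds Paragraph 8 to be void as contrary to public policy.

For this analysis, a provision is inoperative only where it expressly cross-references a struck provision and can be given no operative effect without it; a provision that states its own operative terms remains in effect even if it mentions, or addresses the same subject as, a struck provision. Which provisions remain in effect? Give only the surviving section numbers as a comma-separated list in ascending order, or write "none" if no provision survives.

Paragraph 8 is struck. Nothing else in the will is defined by reference to Paragraph 8. Under the severability clause in Paragraph 9, the remaining provisions continue in force. That leaves Paragraph 1, Paragraph 2, Paragraph 3, Paragraph 4, Paragraph 5, Paragraph 6, Paragraph 7, and Paragraph 9 in effect.

1, 2, 3, 4, 5, 6, 7, 9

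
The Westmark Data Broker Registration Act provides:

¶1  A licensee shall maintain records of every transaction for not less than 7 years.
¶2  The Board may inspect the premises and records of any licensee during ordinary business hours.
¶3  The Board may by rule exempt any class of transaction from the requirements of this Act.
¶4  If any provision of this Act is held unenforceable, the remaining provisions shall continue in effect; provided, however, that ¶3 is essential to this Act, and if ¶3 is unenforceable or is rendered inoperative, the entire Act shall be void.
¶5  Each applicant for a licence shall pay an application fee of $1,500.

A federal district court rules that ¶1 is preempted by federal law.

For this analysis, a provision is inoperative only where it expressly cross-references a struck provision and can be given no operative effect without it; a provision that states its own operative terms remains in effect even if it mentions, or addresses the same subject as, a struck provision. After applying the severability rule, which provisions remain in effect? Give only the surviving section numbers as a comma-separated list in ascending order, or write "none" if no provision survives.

2, 3, 4, 5

¶1 is struck. No other provision's operative terms depend on ¶1. ¶4 makes ¶3 an essential term, but ¶3 is unaffected, so the severability proviso in ¶4 preserves the remaining provisions. That leaves ¶2, ¶3, ¶4, and ¶5 in effect.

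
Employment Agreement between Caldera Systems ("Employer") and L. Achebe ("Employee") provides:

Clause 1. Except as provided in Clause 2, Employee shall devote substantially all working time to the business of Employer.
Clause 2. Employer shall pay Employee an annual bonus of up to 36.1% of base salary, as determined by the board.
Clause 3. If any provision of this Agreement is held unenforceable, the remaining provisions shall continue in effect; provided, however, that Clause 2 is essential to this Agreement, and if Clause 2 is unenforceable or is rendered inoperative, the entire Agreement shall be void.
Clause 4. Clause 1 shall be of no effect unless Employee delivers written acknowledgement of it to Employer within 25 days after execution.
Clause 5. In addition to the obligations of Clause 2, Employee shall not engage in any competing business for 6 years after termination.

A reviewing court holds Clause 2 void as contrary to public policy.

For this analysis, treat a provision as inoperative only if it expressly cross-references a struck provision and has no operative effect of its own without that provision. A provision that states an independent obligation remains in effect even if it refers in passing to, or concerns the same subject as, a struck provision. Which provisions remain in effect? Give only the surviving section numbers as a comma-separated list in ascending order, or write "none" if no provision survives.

Clause 2 is struck. Nothing else in the Agreement is defined by reference to Clause 2. Clause 3 makes Clause 2 an essential term, and Clause 2 is the provision held invalid; under Clause 3, the entire Agreement is therefore void. No provision of the Agreement survives.

none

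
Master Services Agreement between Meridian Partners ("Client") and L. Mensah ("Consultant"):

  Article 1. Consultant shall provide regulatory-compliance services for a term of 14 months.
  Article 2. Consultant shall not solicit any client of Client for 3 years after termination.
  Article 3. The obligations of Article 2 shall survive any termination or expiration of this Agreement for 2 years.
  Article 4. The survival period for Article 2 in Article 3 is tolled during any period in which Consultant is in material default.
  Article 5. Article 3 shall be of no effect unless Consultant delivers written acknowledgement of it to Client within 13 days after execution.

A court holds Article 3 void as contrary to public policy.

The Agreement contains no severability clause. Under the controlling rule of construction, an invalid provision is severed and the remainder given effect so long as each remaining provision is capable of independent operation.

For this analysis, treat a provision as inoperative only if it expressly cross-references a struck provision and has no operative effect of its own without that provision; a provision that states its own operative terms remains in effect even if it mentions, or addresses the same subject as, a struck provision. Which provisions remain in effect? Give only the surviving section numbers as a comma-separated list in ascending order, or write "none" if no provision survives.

Article 3 is struck. The whole of Article 4 is the tolling of the survival period for Article 2, defined by reference to Article 3, so Article 4 cannot stand once Article 3 is removed. Article 5 has no operative effect of its own apart from Article 3 and is therefore inoperative. With no severability clause, the stated default rule severs what cannot stand and enforces each remaining provision that can operate on its own. That leaves Article 1 and Article 2 in effect.

1, 2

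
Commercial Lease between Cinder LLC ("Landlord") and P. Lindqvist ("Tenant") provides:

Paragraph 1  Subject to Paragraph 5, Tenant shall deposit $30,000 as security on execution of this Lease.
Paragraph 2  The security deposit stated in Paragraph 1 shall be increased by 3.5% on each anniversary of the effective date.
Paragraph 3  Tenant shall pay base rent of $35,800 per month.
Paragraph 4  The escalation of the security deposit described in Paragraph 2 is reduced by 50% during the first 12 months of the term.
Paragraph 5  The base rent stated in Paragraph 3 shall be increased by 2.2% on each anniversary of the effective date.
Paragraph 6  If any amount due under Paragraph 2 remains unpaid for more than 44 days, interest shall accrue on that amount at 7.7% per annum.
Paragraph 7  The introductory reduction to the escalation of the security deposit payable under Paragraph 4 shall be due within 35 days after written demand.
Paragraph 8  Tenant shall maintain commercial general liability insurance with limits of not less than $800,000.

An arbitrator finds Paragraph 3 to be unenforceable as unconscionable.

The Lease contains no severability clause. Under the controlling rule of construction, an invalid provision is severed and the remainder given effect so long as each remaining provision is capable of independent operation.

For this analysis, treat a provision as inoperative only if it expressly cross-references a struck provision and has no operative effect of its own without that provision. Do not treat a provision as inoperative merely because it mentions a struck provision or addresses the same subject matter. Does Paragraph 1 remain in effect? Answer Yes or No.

Yes

Paragraph 3 is struck. Paragraph 5 does nothing except set the escalation of the base rent by reference to Paragraph 3; with Paragraph 3 gone it has no independent effect and is inoperative. Paragraph 1 mentions Paragraph 5 but its own obligation stands independently of Paragraph 5, so Paragraph 1 is not affected. Under the stated default rule, only provisions that cannot operate independently fall away; the rest are enforced. The provisions still in force are Paragraph 1, Paragraph 2, Paragraph 4, Paragraph 6, Paragraph 7, and Paragraph 8. Paragraph 1 is among the surviving provisions, so the answer is yes.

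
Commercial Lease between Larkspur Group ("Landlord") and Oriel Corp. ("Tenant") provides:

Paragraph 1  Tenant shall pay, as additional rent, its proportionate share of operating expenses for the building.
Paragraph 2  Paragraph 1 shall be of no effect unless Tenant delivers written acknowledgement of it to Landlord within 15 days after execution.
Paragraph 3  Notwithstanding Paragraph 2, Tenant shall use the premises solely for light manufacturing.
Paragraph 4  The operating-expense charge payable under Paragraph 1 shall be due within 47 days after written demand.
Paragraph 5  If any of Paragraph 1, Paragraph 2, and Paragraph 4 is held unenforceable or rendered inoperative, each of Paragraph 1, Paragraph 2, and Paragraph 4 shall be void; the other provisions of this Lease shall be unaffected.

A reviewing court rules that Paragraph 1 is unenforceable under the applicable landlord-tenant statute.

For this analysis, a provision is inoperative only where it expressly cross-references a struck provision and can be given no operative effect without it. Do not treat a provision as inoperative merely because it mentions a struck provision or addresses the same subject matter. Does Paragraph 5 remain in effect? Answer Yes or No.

Paragraph 1 is struck. Paragraph 2 has no operative effect of its own apart from Paragraph 1 and is therefore inoperative. Paragraph 4 operates only by reference to Paragraph 1, so it falls with Paragraph 1. Paragraph 3 mentions Paragraph 2 but its own obligation stands independently of Paragraph 2, so Paragraph 3 is not affected. Paragraph 5 declares Paragraph 1, Paragraph 2, and Paragraph 4 mutually dependent; since one of them has fallen, all of them are of no effect. The remainder continues in force under Paragraph 5. Paragraph 3 and Paragraph 5 remain in effect. Paragraph 5 is among the surviving provisions, so the answer is yes.

Yes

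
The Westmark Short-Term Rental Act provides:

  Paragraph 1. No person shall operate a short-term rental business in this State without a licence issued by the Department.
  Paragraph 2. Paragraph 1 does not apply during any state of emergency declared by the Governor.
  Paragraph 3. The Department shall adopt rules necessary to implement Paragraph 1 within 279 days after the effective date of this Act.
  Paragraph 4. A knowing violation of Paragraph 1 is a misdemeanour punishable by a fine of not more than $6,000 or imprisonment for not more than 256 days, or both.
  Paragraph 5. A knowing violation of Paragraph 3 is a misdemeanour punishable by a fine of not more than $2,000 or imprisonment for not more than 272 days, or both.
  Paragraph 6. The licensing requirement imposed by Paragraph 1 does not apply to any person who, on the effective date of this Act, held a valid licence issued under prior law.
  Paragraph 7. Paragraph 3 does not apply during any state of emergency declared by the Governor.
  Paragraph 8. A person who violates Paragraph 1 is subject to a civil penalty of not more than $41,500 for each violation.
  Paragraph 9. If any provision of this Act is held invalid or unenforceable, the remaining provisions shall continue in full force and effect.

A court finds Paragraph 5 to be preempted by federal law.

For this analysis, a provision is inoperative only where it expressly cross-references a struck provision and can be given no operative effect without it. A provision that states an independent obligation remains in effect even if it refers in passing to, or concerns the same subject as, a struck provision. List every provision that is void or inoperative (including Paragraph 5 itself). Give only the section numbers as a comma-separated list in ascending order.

Paragraph 5 is struck. No other provision's operative terms depend on Paragraph 5. Paragraph 9 is a severability clause and preserves every provision that can still be given independent effect. Paragraph 1, Paragraph 2, Paragraph 3, Paragraph 4, Paragraph 6, Paragraph 7, Paragraph 8, and Paragraph 9 remain in effect.

5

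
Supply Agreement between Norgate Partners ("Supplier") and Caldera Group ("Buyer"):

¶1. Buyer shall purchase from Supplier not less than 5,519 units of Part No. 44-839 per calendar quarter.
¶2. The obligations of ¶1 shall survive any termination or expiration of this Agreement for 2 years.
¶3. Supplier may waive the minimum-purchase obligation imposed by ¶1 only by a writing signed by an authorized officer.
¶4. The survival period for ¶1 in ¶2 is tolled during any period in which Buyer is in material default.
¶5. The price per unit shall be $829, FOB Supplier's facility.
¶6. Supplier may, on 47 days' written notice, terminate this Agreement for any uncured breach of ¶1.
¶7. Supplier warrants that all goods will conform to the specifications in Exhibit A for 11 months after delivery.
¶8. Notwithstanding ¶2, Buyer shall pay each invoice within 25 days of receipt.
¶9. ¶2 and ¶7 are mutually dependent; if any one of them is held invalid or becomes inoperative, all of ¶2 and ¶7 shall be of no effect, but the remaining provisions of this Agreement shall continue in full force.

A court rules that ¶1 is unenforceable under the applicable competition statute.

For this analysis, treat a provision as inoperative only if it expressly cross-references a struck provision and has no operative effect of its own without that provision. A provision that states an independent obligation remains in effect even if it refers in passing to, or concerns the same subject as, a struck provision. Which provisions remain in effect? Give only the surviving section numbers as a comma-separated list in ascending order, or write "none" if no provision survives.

5, 8, 9

¶1 is struck. ¶2 operates only by reference to ¶1, so it falls with ¶1. ¶3 merely fixes the waiver condition for ¶1; with ¶1 gone it has nothing to operate on and falls away. The only function of ¶6 is the termination right for breach of ¶1, so it cannot stand once ¶1 is removed. ¶4 does nothing except set the tolling of the survival period for ¶1 by reference to ¶2; with ¶2 gone it has no independent effect and is inoperative. Although ¶8 refers to ¶2, its operative terms do not depend on ¶2, so it remains in effect. ¶9 declares ¶2 and ¶7 mutually dependent; since one of them has fallen, all of them are of no effect. That brings down ¶7 as well. The remainder continues in force under ¶9. The provisions still in force are ¶5, ¶8, and ¶9.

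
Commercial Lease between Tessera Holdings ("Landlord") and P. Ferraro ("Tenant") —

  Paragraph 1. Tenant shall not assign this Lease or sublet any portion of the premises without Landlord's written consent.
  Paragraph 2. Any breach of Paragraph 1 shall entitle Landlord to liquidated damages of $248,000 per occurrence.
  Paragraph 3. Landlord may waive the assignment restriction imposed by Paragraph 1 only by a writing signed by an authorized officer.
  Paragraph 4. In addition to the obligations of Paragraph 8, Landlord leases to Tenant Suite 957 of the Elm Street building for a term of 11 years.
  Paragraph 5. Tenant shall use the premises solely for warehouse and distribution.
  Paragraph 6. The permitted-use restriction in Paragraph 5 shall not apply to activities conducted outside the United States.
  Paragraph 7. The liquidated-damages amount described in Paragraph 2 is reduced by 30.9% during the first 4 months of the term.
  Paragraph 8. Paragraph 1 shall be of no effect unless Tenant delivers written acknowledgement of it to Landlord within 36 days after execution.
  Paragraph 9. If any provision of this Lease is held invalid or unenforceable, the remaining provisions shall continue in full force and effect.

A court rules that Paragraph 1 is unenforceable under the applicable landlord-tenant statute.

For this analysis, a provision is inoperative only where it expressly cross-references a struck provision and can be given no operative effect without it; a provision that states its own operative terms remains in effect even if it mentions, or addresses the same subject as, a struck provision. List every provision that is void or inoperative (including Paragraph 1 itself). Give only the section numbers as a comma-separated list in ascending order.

1, 2, 3, 7, 8

Paragraph 1 is struck. Paragraph 2 does nothing except set the liquidated-damages amount by reference to Paragraph 1; with Paragraph 1 gone it has no independent effect and is inoperative. Paragraph 3 operates only by reference to Paragraph 1, so it falls with Paragraph 1. Paragraph 8 merely fixes the acknowledgement condition for Paragraph 1; with Paragraph 1 gone it has nothing to operate on and falls away. Paragraph 7 operates only by reference to Paragraph 2, so it falls with Paragraph 2. Although Paragraph 4 refers to Paragraph 8, its operative terms do not depend on Paragraph 8, so it remains in effect. Under the severability clause in Paragraph 9, the remaining provisions continue in force. That leaves Paragraph 4, Paragraph 5, Paragraph 6, and Paragraph 9 in effect.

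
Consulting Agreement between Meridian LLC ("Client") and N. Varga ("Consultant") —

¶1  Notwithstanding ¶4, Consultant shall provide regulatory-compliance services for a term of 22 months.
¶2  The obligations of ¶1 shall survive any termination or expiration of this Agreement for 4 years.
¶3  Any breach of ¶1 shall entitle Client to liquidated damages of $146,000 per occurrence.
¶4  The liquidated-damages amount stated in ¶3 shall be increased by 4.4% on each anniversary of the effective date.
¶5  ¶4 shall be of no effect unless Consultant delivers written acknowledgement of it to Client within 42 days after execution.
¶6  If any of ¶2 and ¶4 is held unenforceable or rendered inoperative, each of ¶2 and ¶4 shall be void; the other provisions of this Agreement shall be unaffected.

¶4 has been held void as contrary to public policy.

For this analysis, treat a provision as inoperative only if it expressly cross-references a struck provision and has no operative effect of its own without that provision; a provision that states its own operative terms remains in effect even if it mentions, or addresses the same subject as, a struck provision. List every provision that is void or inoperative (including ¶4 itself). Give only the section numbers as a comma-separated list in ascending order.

2, 4, 5

¶4 is struck. ¶5 merely fixes the acknowledgement condition for ¶4; with ¶4 gone it has nothing to operate on and falls away. Although ¶1 refers to ¶4, its operative terms do not depend on ¶4, so it remains in effect. ¶6 declares ¶2 and ¶4 mutually dependent; since one of them has fallen, all of them are of no effect. That brings down ¶2 as well. The remainder continues in force under ¶6. ¶1, ¶3, and ¶6 remain in effect.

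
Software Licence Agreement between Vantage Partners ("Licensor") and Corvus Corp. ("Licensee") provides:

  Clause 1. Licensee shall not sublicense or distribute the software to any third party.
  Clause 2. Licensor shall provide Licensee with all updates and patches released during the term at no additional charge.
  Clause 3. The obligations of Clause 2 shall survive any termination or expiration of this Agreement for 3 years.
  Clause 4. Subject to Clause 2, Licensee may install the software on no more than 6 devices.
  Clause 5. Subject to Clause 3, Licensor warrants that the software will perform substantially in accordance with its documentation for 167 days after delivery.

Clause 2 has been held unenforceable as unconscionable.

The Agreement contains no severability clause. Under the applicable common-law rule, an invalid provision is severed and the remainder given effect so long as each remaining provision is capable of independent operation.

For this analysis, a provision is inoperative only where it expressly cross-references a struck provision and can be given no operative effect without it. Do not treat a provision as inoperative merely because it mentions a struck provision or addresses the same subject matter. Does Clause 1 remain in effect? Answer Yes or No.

Yes

Clause 2 is struck. Clause 3 merely fixes the survival period for Clause 2; with Clause 2 gone it has nothing to operate on and falls away. Clause 4 mentions Clause 2 but its own obligation stands independently of Clause 2, so Clause 4 is not affected. Although Clause 5 refers to Clause 3, its operative terms do not depend on Clause 3, so it remains in effect. Under the stated default rule, only provisions that cannot operate independently fall away; the rest are enforced. That leaves Clause 1, Clause 4, and Clause 5 in effect. Clause 1 is among the surviving provisions, so the answer is yes.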